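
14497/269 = 53  +  240/269 = 53.89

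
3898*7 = 27286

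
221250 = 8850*25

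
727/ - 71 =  - 11 + 54/71 = - 10.24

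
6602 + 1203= 7805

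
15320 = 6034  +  9286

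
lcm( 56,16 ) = 112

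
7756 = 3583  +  4173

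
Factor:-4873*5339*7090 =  -2^1*5^1* 11^1 * 19^1 * 281^1 * 443^1*709^1=-  184460154230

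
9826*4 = 39304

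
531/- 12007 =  - 531/12007 = - 0.04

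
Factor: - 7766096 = - 2^4*13^1* 37337^1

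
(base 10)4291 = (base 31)4ed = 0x10c3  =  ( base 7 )15340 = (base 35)3hl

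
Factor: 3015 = 3^2*5^1*67^1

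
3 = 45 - 42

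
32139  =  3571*9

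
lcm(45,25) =225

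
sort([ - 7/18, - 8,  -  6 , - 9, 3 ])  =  [-9, - 8, -6, -7/18,3]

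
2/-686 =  - 1/343 =- 0.00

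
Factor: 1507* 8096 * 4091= 2^5*11^2 * 23^1*137^1*4091^1=49912949152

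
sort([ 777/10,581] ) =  [ 777/10,581 ]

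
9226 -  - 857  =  10083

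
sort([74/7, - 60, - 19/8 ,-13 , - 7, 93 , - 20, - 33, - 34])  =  [-60 , - 34, - 33, - 20, - 13, - 7, - 19/8,  74/7, 93]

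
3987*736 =2934432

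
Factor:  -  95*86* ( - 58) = 473860  =  2^2*5^1*19^1*29^1 *43^1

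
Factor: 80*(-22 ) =-2^5*5^1 * 11^1 = - 1760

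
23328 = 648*36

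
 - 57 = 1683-1740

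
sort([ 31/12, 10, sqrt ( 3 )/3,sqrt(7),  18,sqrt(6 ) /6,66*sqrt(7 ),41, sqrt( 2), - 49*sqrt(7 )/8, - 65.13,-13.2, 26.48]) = [ - 65.13, -49*sqrt( 7 ) /8, - 13.2,sqrt( 6 ) /6,sqrt(3)/3,sqrt( 2),  31/12, sqrt( 7 ), 10,18,26.48 , 41, 66*sqrt( 7)]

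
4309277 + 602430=4911707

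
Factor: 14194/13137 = 2^1 * 3^( - 1 )*29^( - 1 )*47^1= 94/87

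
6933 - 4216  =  2717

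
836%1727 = 836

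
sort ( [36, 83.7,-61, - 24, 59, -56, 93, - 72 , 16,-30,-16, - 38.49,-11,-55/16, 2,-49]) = [-72, - 61, - 56, - 49, - 38.49, - 30,-24, - 16,-11,- 55/16, 2, 16,36, 59, 83.7 , 93]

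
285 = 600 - 315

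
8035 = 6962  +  1073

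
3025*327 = 989175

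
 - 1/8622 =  - 1/8622=- 0.00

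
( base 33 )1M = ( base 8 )67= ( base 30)1P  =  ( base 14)3D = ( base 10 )55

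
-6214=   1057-7271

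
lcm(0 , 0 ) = 0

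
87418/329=87418/329 = 265.71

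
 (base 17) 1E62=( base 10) 9063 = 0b10001101100111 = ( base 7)35265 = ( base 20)12D3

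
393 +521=914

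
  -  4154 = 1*(-4154 )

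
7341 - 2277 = 5064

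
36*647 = 23292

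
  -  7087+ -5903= - 12990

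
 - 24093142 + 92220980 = 68127838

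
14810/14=7405/7 = 1057.86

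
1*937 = 937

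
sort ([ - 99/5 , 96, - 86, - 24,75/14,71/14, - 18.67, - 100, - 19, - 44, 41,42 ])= [ - 100, - 86,- 44  ,  -  24, - 99/5, - 19,-18.67,71/14,75/14, 41,42, 96]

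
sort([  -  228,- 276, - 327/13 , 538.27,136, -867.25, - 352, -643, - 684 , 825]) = [ - 867.25, - 684, - 643, - 352,-276, - 228, - 327/13, 136,538.27 , 825]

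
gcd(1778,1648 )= 2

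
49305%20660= 7985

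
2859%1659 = 1200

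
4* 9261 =37044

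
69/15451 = 69/15451 = 0.00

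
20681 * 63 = 1302903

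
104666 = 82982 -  - 21684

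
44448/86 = 22224/43 = 516.84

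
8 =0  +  8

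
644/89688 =161/22422 = 0.01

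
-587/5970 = -1 + 5383/5970 = - 0.10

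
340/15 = 22+2/3= 22.67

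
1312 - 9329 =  - 8017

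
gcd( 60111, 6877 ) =1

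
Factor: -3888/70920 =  - 54/985 = - 2^1*3^3*5^( -1)*197^( - 1)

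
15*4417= 66255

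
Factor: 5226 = 2^1*3^1*13^1 * 67^1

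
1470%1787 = 1470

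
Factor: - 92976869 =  - 4729^1*19661^1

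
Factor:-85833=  - 3^3*11^1*17^2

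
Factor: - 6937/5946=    - 7/6 = - 2^( - 1) * 3^ ( - 1)*7^1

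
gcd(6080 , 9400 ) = 40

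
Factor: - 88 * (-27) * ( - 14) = -2^4*3^3*7^1*11^1=- 33264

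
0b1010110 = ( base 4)1112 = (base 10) 86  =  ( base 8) 126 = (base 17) 51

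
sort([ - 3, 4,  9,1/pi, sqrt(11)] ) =[-3,  1/pi,sqrt( 11), 4, 9]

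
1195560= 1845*648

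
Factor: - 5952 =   -  2^6*3^1*31^1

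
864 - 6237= - 5373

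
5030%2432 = 166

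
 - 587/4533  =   - 587/4533 = -  0.13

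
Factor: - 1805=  - 5^1*19^2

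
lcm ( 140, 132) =4620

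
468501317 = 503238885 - 34737568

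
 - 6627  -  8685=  - 15312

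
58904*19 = 1119176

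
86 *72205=6209630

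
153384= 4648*33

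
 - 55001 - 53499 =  - 108500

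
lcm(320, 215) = 13760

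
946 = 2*473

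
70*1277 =89390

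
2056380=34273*60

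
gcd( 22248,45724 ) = 4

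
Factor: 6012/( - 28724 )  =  -3^2 * 43^(-1 ) = -9/43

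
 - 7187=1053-8240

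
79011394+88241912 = 167253306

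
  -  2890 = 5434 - 8324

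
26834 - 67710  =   - 40876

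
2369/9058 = 2369/9058 = 0.26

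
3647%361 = 37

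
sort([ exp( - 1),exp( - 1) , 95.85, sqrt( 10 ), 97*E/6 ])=[ exp( - 1 ), exp ( - 1),sqrt( 10),97*E/6,95.85] 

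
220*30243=6653460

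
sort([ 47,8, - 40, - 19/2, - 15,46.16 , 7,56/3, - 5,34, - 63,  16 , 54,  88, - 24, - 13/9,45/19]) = [ - 63,-40, - 24, - 15,-19/2, - 5,-13/9,  45/19, 7, 8,16, 56/3,34,46.16,  47,  54,88]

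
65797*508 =33424876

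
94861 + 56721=151582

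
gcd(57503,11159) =1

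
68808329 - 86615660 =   -  17807331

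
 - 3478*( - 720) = 2504160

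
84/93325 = 84/93325  =  0.00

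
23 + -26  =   - 3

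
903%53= 2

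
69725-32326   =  37399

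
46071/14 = 3290 + 11/14= 3290.79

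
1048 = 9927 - 8879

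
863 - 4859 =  - 3996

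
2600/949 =2 + 54/73= 2.74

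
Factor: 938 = 2^1*7^1*67^1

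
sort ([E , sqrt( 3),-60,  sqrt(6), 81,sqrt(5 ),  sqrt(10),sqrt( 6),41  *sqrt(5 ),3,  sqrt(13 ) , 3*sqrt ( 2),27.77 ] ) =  [  -  60,sqrt( 3 ),sqrt( 5),sqrt(6),sqrt (6 ), E,3, sqrt(10),sqrt(13),3*sqrt(2) , 27.77,81, 41  *  sqrt( 5 ) ] 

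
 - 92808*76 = -7053408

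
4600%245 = 190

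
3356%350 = 206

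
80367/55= 80367/55 = 1461.22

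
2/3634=1/1817= 0.00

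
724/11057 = 724/11057 = 0.07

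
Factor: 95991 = 3^1*7^2*653^1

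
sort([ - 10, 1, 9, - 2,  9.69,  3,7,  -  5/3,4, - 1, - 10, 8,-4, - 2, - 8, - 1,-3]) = [ - 10, - 10, - 8, -4, - 3,-2, - 2, - 5/3, - 1, - 1 , 1,  3, 4, 7, 8, 9, 9.69 ] 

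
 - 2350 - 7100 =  - 9450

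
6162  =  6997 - 835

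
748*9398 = 7029704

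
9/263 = 9/263 = 0.03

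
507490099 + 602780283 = 1110270382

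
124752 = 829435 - 704683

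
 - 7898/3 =  -  7898/3 = - 2632.67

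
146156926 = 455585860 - 309428934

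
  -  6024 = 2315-8339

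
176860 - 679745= - 502885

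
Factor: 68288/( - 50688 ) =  - 97/72 = -  2^( - 3)*3^( - 2) *97^1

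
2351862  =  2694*873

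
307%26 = 21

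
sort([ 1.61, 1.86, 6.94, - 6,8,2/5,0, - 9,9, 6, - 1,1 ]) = [ - 9,-6,  -  1,0,2/5,1,1.61,1.86, 6,  6.94,8,9 ]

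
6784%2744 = 1296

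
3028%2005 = 1023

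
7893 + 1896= 9789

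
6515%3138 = 239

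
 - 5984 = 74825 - 80809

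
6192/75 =82 + 14/25 = 82.56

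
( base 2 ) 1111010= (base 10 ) 122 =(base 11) 101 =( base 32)3q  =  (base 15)82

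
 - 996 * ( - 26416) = 26310336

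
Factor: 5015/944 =2^( -4)*5^1*17^1 = 85/16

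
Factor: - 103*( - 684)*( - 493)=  - 34732836 = - 2^2 *3^2 * 17^1*19^1 * 29^1*103^1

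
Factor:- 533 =-13^1* 41^1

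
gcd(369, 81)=9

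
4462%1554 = 1354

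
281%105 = 71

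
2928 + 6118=9046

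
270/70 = 27/7 = 3.86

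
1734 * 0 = 0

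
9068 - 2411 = 6657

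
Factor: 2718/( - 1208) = -9/4 = - 2^ (-2) * 3^2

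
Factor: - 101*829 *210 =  - 17583090=- 2^1 * 3^1*5^1 * 7^1  *101^1*829^1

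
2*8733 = 17466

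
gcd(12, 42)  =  6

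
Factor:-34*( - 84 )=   2^3*3^1 * 7^1*17^1 = 2856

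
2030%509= 503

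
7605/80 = 95 + 1/16=95.06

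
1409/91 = 1409/91 = 15.48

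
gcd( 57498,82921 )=1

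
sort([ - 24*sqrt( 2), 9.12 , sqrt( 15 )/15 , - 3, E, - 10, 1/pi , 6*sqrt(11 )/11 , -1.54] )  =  [ - 24 * sqrt(2 ),-10,-3, - 1.54, sqrt( 15)/15,1/pi, 6*sqrt( 11) /11 , E , 9.12] 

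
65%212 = 65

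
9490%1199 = 1097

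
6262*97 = 607414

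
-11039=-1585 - 9454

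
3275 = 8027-4752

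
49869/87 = 573 + 6/29 = 573.21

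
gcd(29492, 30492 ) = 4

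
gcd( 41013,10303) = 1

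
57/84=19/28  =  0.68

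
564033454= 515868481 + 48164973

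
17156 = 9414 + 7742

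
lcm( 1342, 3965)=87230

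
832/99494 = 416/49747 = 0.01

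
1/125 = 1/125 = 0.01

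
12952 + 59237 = 72189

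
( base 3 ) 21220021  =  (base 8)13176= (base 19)fi1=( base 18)HDG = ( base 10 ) 5758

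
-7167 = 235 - 7402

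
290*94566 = 27424140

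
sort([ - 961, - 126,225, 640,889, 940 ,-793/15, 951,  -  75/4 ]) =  [ - 961  ,-126, -793/15,-75/4,225, 640  ,  889, 940, 951 ]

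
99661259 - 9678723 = 89982536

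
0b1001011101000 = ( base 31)514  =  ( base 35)3xa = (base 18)egg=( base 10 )4840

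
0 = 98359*0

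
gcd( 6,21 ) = 3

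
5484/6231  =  1828/2077 = 0.88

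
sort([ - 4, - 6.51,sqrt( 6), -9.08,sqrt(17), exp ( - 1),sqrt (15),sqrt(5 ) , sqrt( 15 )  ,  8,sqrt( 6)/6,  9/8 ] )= [ - 9.08, - 6.51, - 4, exp( - 1),sqrt( 6) /6,9/8,sqrt( 5 ),sqrt( 6 ), sqrt(15),sqrt(15),sqrt(17 ),8]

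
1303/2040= 1303/2040 = 0.64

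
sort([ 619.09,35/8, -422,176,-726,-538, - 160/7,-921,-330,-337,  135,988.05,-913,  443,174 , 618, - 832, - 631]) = [ - 921, - 913, - 832,  -  726 , - 631,-538,- 422,-337, - 330,-160/7, 35/8 , 135,  174,  176,443,618,619.09,988.05] 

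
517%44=33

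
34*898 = 30532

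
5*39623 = 198115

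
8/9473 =8/9473 = 0.00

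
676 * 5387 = 3641612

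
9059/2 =4529 + 1/2 =4529.50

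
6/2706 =1/451  =  0.00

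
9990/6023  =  9990/6023=1.66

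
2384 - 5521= - 3137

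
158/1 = 158  =  158.00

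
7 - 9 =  - 2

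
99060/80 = 4953/4 = 1238.25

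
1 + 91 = 92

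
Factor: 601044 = 2^2*3^1 *50087^1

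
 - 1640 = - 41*40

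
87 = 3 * 29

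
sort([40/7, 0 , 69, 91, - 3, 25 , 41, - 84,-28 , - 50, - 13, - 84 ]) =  [- 84, - 84, - 50, - 28, - 13,  -  3,  0,40/7,25,41, 69 , 91] 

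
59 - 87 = -28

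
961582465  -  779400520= 182181945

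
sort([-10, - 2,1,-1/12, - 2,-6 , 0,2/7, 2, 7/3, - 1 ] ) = [ - 10, - 6, - 2, - 2,  -  1, - 1/12, 0, 2/7, 1, 2 , 7/3 ] 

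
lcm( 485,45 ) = 4365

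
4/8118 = 2/4059 = 0.00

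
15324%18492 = 15324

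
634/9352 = 317/4676 = 0.07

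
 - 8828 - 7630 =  - 16458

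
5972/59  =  5972/59 = 101.22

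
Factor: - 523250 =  - 2^1*5^3* 7^1*13^1 *23^1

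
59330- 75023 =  - 15693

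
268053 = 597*449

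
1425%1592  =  1425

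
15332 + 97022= 112354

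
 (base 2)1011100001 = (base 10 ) 737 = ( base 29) pc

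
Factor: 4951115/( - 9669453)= - 3^( - 1)*5^1*13^1*19^2*23^( - 1 )*43^( - 1)*211^1*3259^( - 1)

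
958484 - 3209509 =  - 2251025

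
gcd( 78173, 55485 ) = 1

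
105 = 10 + 95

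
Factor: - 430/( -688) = 2^ ( - 3)*5^1 = 5/8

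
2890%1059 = 772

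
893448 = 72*12409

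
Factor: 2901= 3^1*967^1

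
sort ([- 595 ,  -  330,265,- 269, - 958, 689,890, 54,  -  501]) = [ - 958,-595, - 501,- 330, - 269,54,265,689,890]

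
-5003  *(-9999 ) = 50024997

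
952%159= 157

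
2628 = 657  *4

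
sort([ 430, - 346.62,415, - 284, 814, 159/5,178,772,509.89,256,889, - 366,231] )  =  [ - 366, - 346.62, - 284,159/5,178,231,256,415,430 , 509.89,772,814,889]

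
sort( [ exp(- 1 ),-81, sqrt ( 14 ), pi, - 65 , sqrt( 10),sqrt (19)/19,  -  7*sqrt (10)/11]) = [ - 81, - 65, - 7*sqrt( 10 ) /11, sqrt (19)/19,exp (-1 ),pi, sqrt ( 10 ) , sqrt( 14)]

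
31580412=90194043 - 58613631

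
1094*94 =102836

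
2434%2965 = 2434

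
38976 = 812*48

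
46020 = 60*767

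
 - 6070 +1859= - 4211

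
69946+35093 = 105039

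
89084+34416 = 123500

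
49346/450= 24673/225 = 109.66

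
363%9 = 3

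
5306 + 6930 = 12236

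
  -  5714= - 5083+  -  631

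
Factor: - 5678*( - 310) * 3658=6438738440 = 2^3*5^1 *17^1*31^2*59^1*167^1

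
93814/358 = 262 + 9/179 = 262.05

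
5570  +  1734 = 7304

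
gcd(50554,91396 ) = 2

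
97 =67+30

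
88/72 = 11/9 = 1.22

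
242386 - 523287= -280901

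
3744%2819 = 925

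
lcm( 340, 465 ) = 31620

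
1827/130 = 1827/130 = 14.05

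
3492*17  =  59364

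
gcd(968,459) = 1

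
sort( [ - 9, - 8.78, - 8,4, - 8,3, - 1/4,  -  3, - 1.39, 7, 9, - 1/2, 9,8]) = [-9, - 8.78, - 8, - 8,-3,-1.39 , - 1/2, - 1/4, 3 , 4,7,8, 9,9]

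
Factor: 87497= 59^1*1483^1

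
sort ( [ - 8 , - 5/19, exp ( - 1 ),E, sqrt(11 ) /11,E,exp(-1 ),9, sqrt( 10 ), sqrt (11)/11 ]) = [ - 8, - 5/19,sqrt(11)/11, sqrt(11 ) /11, exp( - 1), exp(-1)  ,  E, E,sqrt( 10 ),9]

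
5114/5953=5114/5953 =0.86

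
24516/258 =4086/43 =95.02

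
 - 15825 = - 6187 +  - 9638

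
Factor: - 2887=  - 2887^1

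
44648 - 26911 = 17737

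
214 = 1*214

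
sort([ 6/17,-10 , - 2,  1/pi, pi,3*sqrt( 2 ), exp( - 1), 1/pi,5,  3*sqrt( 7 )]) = [-10, - 2, 1/pi, 1/pi,  6/17, exp( - 1 ),pi,3*sqrt( 2),5,3*sqrt(7 )]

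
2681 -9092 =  - 6411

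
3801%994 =819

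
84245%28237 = 27771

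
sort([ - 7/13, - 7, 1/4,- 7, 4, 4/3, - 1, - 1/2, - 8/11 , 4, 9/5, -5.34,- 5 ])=[ - 7,-7, - 5.34, - 5,  -  1,- 8/11, - 7/13,- 1/2, 1/4,4/3,  9/5 , 4 , 4]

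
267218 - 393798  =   - 126580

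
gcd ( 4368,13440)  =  336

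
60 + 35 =95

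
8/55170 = 4/27585 =0.00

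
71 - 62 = 9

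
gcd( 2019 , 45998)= 1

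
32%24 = 8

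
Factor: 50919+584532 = 635451 = 3^1*211817^1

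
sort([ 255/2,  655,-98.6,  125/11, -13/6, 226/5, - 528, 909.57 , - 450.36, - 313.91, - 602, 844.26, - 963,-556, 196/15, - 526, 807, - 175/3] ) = [ - 963, - 602,-556 , - 528, - 526, - 450.36, - 313.91, - 98.6, - 175/3, - 13/6,125/11,196/15,226/5 , 255/2,  655, 807, 844.26 , 909.57] 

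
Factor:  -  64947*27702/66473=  - 2^1*3^7*11^( - 1)*19^1*6043^( - 1 )*21649^1 = -1799161794/66473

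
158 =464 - 306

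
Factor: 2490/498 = 5^1 = 5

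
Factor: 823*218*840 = 150707760 = 2^4 * 3^1*5^1*7^1*109^1*823^1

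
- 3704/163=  -23 + 45/163 = -22.72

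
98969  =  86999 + 11970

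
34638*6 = 207828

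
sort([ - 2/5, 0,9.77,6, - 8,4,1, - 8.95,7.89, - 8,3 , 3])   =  [ - 8.95,  -  8, - 8, - 2/5, 0  ,  1, 3, 3,4,  6 , 7.89,9.77 ]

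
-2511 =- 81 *31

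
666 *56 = 37296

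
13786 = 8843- - 4943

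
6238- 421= 5817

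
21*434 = 9114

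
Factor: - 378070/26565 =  - 2^1 * 3^ ( - 1)* 23^(-1)*491^1 = -982/69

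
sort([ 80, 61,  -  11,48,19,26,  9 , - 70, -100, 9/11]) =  [ - 100, - 70,-11,9/11,  9,  19, 26, 48, 61, 80]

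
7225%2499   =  2227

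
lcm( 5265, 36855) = 36855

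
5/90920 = 1/18184 = 0.00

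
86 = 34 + 52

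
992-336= 656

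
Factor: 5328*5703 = 2^4* 3^3*37^1*  1901^1 = 30385584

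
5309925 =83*63975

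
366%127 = 112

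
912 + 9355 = 10267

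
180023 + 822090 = 1002113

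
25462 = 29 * 878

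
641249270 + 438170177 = 1079419447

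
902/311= 2 + 280/311 = 2.90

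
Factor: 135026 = 2^1*181^1*373^1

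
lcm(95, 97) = 9215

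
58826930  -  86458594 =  - 27631664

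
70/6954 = 35/3477 = 0.01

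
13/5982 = 13/5982  =  0.00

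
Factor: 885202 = 2^1*442601^1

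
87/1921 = 87/1921 = 0.05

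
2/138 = 1/69 = 0.01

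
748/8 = 187/2 = 93.50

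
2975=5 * 595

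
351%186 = 165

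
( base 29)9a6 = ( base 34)6RB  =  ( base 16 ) 1eb9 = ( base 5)222430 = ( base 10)7865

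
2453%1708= 745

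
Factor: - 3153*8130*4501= - 115378138890 = - 2^1*3^2* 5^1 * 7^1*271^1*643^1*1051^1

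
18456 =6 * 3076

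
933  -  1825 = -892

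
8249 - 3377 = 4872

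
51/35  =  51/35=1.46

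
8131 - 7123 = 1008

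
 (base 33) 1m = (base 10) 55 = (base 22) 2b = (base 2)110111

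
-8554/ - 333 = 25 + 229/333 =25.69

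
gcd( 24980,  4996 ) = 4996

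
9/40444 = 9/40444 =0.00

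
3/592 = 3/592 = 0.01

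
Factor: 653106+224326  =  877432 = 2^3*67^1*1637^1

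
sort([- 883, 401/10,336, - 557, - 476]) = [ - 883, - 557, - 476, 401/10,336]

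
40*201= 8040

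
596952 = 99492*6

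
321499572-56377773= 265121799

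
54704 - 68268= - 13564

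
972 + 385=1357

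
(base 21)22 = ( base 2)101100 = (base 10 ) 44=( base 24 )1k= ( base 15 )2E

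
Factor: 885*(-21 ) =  - 3^2*5^1 * 7^1*59^1 = -18585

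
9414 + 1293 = 10707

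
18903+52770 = 71673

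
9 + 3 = 12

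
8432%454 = 260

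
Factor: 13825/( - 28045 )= - 35/71=-  5^1*7^1*71^(-1 ) 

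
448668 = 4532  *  99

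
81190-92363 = - 11173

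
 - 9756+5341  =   - 4415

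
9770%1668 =1430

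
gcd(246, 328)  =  82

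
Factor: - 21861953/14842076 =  - 2^(-2 ) * 577^1*739^( - 1 )*5021^(-1)*37889^1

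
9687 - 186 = 9501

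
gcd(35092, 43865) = 8773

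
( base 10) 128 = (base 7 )242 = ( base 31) 44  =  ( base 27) 4K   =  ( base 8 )200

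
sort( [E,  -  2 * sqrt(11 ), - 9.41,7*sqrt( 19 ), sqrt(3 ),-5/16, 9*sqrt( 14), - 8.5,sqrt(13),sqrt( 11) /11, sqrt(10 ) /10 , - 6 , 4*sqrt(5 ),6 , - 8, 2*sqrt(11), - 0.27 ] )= [ - 9.41, - 8.5, - 8, - 2* sqrt(11), - 6, -5/16,-0.27,sqrt(11) /11,  sqrt( 10 )/10, sqrt(3 ), E, sqrt(13), 6, 2  *  sqrt ( 11 ), 4 * sqrt( 5),7 * sqrt(19),9 * sqrt( 14)] 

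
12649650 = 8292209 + 4357441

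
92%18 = 2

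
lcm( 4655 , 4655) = 4655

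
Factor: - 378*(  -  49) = 18522= 2^1 * 3^3*7^3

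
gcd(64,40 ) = 8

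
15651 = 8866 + 6785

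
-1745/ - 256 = 6 + 209/256  =  6.82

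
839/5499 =839/5499  =  0.15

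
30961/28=4423/4=1105.75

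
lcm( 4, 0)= 0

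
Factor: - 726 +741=3^1*5^1 = 15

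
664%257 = 150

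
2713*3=8139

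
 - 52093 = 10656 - 62749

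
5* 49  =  245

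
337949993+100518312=438468305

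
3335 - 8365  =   - 5030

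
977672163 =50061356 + 927610807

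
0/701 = 0=0.00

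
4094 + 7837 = 11931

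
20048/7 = 2864 = 2864.00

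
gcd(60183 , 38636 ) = 743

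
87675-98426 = - 10751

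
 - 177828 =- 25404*7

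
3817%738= 127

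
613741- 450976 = 162765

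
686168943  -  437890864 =248278079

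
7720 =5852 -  - 1868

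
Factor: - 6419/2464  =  -2^( - 5)*7^1*11^( - 1 )*131^1  =  - 917/352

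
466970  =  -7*( - 66710 ) 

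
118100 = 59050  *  2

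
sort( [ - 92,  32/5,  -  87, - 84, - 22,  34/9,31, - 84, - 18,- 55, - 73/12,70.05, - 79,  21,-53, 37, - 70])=[ - 92,-87 , - 84, - 84, - 79,  -  70, - 55, - 53, - 22,-18, - 73/12, 34/9,32/5, 21, 31, 37, 70.05] 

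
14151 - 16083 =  - 1932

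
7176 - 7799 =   -  623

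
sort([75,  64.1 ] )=[64.1,75 ]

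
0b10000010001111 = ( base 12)49a7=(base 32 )84f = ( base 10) 8335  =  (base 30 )97p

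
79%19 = 3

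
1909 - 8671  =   - 6762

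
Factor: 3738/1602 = 7/3 = 3^ ( - 1)*7^1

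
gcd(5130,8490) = 30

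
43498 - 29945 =13553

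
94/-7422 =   -  47/3711=-0.01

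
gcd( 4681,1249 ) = 1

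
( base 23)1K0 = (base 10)989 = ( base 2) 1111011101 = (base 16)3dd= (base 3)1100122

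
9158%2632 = 1262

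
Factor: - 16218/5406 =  - 3=- 3^1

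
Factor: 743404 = 2^2*37^1*5023^1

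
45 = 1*45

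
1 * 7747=7747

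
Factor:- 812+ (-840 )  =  - 2^2*7^1*59^1=-1652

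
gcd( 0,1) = 1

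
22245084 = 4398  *5058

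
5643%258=225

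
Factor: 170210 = 2^1*5^1*17021^1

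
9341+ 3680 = 13021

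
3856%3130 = 726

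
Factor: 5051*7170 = 36215670 = 2^1*3^1*5^1*239^1 * 5051^1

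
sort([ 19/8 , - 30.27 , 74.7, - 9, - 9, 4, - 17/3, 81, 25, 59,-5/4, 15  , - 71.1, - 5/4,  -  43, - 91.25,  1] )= [-91.25 ,-71.1, - 43, - 30.27, - 9, - 9, - 17/3, - 5/4, - 5/4, 1, 19/8, 4, 15,25, 59, 74.7, 81] 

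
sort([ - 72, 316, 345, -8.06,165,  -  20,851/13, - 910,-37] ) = [ - 910 , -72, - 37, - 20,- 8.06,851/13 , 165,316,345]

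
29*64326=1865454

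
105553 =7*15079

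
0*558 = 0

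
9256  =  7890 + 1366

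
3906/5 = 781 +1/5 = 781.20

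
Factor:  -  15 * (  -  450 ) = 6750 = 2^1*3^3*5^3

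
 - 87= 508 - 595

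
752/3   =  250  +  2/3 = 250.67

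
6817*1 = 6817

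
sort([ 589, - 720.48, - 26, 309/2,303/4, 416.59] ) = [ - 720.48, - 26, 303/4, 309/2, 416.59,589 ] 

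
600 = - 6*( - 100)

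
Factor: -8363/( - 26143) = 13^( - 1)*2011^ ( - 1 ) * 8363^1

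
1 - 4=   -3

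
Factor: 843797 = 843797^1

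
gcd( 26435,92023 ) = 1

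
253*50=12650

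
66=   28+38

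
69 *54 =3726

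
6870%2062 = 684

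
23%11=1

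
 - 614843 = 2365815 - 2980658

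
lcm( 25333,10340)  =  506660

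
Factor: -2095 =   -  5^1*419^1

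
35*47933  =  1677655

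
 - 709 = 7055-7764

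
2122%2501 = 2122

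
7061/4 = 7061/4 = 1765.25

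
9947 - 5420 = 4527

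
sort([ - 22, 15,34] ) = [ - 22, 15, 34]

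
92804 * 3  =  278412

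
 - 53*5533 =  - 293249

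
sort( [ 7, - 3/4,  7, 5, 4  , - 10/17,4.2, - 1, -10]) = [ - 10 , - 1, - 3/4, - 10/17, 4,4.2,5, 7, 7 ] 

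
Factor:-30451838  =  -2^1*179^1*  85061^1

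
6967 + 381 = 7348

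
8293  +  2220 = 10513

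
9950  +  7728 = 17678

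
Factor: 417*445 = 3^1*5^1*89^1*139^1 = 185565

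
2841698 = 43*66086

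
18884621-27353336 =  - 8468715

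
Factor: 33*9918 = 327294 = 2^1  *3^3 * 11^1*19^1 * 29^1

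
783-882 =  - 99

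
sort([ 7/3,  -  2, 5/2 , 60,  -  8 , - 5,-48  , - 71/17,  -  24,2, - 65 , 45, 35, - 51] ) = [ - 65,-51, - 48,-24,  -  8, - 5, -71/17,-2,2,7/3,5/2, 35,45,60 ]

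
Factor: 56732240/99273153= 2^4*3^( - 1)*5^1*7^(-1)*709153^1 * 4727293^(  -  1)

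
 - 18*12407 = - 223326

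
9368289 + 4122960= 13491249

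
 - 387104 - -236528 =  - 150576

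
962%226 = 58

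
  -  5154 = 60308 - 65462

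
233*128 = 29824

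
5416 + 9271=14687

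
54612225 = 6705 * 8145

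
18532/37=500+32/37  =  500.86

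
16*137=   2192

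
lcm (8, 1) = 8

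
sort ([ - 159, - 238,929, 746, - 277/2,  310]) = [ - 238, - 159,-277/2,310, 746, 929 ]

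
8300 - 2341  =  5959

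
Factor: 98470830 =2^1*3^1*5^1*281^1 * 11681^1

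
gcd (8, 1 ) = 1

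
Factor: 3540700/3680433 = 2^2*3^( - 2) *5^2*19^ ( - 1)*21523^ ( - 1 )*35407^1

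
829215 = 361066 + 468149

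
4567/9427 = 4567/9427 = 0.48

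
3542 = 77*46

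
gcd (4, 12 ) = 4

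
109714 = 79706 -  - 30008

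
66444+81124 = 147568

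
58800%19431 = 507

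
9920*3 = 29760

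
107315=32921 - -74394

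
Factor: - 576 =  - 2^6*3^2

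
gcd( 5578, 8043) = 1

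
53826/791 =68 + 38/791 = 68.05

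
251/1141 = 251/1141  =  0.22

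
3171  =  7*453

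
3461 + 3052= 6513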